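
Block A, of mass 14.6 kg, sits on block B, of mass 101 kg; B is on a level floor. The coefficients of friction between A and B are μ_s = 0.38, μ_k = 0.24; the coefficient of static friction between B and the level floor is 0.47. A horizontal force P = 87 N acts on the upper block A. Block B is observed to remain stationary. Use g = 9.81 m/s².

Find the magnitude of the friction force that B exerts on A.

f ≈ 34.4 N

Normal force at the A–B interface: N₁ = m_A g = 143.2 N.
Maximum static friction on A from B: μ_s N₁ = 0.38×143.2 = 54.43 N.
Since P = 87 N > 54.43 N, A slides on B; the A–B friction is kinetic: f₁ = μ_k N₁ = 0.24×143.2 = 34.4 N.
B experiences an equal 34.4 N forward from A (third law). B is in equilibrium, so the floor supplies f₂ = 34.4 N of static friction (limit μ_s(m_A+m_B)g = 533 N, not exceeded).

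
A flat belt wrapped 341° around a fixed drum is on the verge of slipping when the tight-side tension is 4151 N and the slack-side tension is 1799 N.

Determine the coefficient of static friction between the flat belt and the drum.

T₂/T₁ = e^{μβ} → μ = ln(T₂/T₁)/β.
β = 341° = 5.952 rad.
μ = ln(4151/1799)/5.952 = ln(2.307)/5.952 = 0.14.

μ ≈ 0.14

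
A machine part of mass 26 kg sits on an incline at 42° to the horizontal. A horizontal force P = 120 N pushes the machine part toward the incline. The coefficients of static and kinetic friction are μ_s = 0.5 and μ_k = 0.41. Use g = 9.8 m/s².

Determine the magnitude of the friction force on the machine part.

The horizontal push has a component P sin θ into the surface, so N = m g cos θ + P sin θ = 189.4 + 80.3 = 269.6 N.
Parallel to the incline: P cos θ − m g sin θ = 89.18 − 170.5 = -81.32 N; the friction needed to balance this is 81.32 N acting up the slope.
The limit of static friction is μ_s N = 134.8 N.
Since 81.32 N is within the 134.8 N limit, the machine part stays put and friction is exactly 81.3 N.

f ≈ 81.3 N (up the incline)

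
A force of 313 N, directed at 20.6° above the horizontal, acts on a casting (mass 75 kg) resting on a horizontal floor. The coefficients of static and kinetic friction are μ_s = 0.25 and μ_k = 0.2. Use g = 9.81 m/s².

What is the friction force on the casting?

f ≈ 125 N

Vertical equilibrium gives N = m g − P sin α = 625.6 N.
Horizontally, friction must balance P cos α = 293 N.
μ_s N = 0.25 × 625.6 = 156.4 N.
The required friction exceeds μ_s N, so the casting moves and f = μ_k N = 125 N.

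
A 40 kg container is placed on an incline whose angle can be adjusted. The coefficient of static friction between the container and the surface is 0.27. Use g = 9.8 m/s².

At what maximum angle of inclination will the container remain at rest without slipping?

θ_max ≈ 15.1°

At the slip threshold, m g sin θ = μ_s · m g cos θ, so tan θ = μ_s.
θ_max = arctan(0.27) = 15.1°.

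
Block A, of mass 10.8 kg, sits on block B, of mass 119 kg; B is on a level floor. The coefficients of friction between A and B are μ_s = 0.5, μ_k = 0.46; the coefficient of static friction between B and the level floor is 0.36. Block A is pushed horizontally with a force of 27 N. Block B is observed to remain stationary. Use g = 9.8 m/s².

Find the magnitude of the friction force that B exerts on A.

f ≈ 27 N

Normal force at the A–B interface: N₁ = m_A g = 105.8 N.
Maximum static friction on A from B: μ_s N₁ = 0.5×105.8 = 52.92 N.
Since P = 27 N ≤ 52.92 N, A does not slip on B; friction on A equals P = 27 N.
B experiences an equal 27 N forward from A (third law). B is in equilibrium, so the floor supplies f₂ = 27 N of static friction (limit μ_s(m_A+m_B)g = 457.9 N, not exceeded).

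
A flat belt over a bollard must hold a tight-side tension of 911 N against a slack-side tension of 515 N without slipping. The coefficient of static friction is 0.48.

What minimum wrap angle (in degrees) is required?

β_min ≈ 68.1°

T₂/T₁ = e^{μβ} → β = ln(T₂/T₁)/μ.
β = ln(911/515)/0.48 = 0.5704/0.48 = 1.188 rad.
In degrees: β = 1.188 × 180/π = 68.1°.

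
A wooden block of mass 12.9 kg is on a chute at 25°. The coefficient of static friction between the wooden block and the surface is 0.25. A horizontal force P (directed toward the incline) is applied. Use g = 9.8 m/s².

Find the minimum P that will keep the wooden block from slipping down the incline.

The wooden block tends to slide down (tan θ > μ_s), so at the point of impending slip friction acts up-slope at its limit: f = μ_s N.
Perpendicular to the incline: N = m g cos θ + P sin θ.
Along the incline: P cos θ + μ_s N = m g sin θ, i.e. P cos θ + μ_s (m g cos θ + P sin θ) = m g sin θ.
Solving, P (cos θ + μ_s sin θ) = m g (sin θ − μ_s cos θ), so P = 126×0.196/1.012 = 24.5 N.

P_min ≈ 24.5 N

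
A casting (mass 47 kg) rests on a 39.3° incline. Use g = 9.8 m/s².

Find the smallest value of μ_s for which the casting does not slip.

μ_s,min ≈ 0.818

At the slip threshold m g sin θ = μ_s m g cos θ, so μ_s,min = tan θ.
μ_s,min = tan 39.3° = 0.818.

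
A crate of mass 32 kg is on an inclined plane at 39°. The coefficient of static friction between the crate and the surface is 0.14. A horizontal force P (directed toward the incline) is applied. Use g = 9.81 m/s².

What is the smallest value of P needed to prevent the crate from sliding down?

P_min ≈ 189 N

The crate tends to slide down (tan θ > μ_s), so at the point of impending slip friction acts up-slope at its limit: f = μ_s N.
Perpendicular to the incline: N = m g cos θ + P sin θ.
Along the incline: P cos θ + μ_s N = m g sin θ, i.e. P cos θ + μ_s (m g cos θ + P sin θ) = m g sin θ.
Solving, P (cos θ + μ_s sin θ) = m g (sin θ − μ_s cos θ), so P = 314×0.5205/0.8653 = 189 N.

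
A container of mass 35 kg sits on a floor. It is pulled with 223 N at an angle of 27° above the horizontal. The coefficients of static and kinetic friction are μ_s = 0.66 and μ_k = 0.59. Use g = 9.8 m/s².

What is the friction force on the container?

Vertical equilibrium gives N = m g − P sin α = 241.8 N.
The horizontal driving force is P cos α = 198.7 N, so equilibrium needs friction f = 198.7 N.
The static-friction limit is μ_s N = 159.6 N.
The required friction exceeds μ_s N, so the container moves and f = μ_k N = 143 N.

f ≈ 143 N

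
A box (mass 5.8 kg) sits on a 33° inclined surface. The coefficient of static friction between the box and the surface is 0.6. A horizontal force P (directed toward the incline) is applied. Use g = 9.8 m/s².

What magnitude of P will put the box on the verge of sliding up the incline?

P ≈ 116 N

At impending motion up the slope, friction acts down-slope at its limit: f = μ_s N.
Perpendicular to the incline: N = m g cos θ + P sin θ.
Along the incline: P cos θ = m g sin θ + μ_s N = m g sin θ + μ_s (m g cos θ + P sin θ).
Solving, P (cos θ − μ_s sin θ) = m g (sin θ + μ_s cos θ), so P = 5.8×9.8×(sin 33° + 0.6 cos 33°)/(cos 33° − 0.6 sin 33°) = 56.8×1.048/0.5119 = 116 N.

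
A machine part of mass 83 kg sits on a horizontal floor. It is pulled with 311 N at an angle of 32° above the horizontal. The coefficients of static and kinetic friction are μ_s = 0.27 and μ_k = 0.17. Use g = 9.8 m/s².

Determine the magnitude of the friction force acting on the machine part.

The vertical component of P reduces the normal force: N = m g − P sin α = 813.4 − 164.8 = 648.6 N.
For equilibrium, f = P cos α = 311×cos 32° = 263.7 N.
μ_s N = 0.27 × 648.6 = 175.1 N.
263.7 > 175.1 N → the machine part slides; f = μ_k N = 0.17×648.6 = 110 N.

f ≈ 110 N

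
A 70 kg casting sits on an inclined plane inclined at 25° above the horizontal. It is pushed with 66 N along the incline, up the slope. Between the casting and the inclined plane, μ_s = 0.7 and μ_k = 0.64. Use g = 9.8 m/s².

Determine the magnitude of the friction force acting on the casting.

Normal force: N = m g cos θ = 70 × 9.8 × cos 25° = 621.7 N.
The friction needed for equilibrium is m g sin θ − P = 289.9 − 66 = 223.9 N, measured positive up-slope.
The static-friction ceiling is μ_s N = 0.7 × 621.7 = 435.2 N.
Since |223.9| ≤ 435.2 N, the casting remains in static equilibrium and friction takes exactly the required value.

f ≈ 224 N (up the incline)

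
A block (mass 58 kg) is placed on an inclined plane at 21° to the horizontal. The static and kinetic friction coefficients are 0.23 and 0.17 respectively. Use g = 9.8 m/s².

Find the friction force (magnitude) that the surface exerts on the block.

The normal reaction is N = m g cos θ = 530.6 N.
Along the slope the weight component is m g sin θ = 203.7 N; friction must supply exactly this, acting up-slope.
Maximum static friction available: μ_s N = 0.23 × 530.6 = 122 N.
Since |203.7| > 122 N, static friction cannot hold it; the block slides down the incline and kinetic friction applies: f = μ_k N = 0.17 × 530.6 = 90.2 N.

f ≈ 90.2 N (up the incline)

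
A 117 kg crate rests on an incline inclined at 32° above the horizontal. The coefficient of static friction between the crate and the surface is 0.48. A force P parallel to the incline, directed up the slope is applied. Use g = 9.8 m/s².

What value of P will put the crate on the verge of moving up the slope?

At impending motion up the slope, friction acts down-slope at its limit: f = μ_s N.
P is parallel to the surface, so N = m g cos θ = 972 N.
Along the incline: P = m g sin θ + μ_s N = 608 + 0.48×972 = 1070 N.

P ≈ 1070 N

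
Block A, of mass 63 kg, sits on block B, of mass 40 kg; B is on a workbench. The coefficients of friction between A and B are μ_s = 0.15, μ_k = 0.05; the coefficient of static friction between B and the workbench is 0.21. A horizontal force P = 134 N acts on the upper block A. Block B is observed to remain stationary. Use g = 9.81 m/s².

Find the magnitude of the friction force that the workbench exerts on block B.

Between the blocks, N₁ = m_A g = 618 N.
Maximum static friction on A from B: μ_s N₁ = 0.15×618 = 92.7 N.
P = 134 N exceeds that limit, so A slips over B and the interface friction becomes kinetic: f₁ = μ_k N₁ = 0.05×618 = 30.9 N.
B experiences an equal 30.9 N forward from A (third law). B is in equilibrium, so the floor supplies f₂ = 30.9 N of static friction (limit μ_s(m_A+m_B)g = 212.2 N, not exceeded).

f ≈ 30.9 N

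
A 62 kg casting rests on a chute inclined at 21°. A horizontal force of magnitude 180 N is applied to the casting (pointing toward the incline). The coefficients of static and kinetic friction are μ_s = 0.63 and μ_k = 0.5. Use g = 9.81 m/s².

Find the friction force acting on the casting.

Resolve perpendicular to the incline: N = m g cos θ + P sin θ = 62×9.81×cos 21° + 180×sin 21° = 632.3 N.
Along the incline, the net driving force (taking up-slope positive) is P cos θ − m g sin θ = 168 − 218 = -49.92 N, so equilibrium requires friction f = 49.92 N (up-slope).
The limit of static friction is μ_s N = 398.4 N.
Since 49.92 N is within the 398.4 N limit, the casting stays put and friction is exactly 49.9 N.

f ≈ 49.9 N (up the incline)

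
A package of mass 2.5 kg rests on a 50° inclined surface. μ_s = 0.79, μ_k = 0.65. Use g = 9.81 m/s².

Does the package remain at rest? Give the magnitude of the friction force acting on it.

N = m g cos θ = 15.8 N.
Down-slope weight component: m g sin θ = 18.8 N.
μ_s N = 12.5 N.
18.8 > 12.5 N, so it slides; kinetic friction f = μ_k N = 0.65×15.8 = 10.2 N.

f ≈ 10.2 N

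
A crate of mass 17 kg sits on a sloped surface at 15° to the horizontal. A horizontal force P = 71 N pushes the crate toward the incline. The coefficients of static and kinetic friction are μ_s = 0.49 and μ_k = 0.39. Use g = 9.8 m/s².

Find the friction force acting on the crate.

The horizontal push has a component P sin θ into the surface, so N = m g cos θ + P sin θ = 160.9 + 18.38 = 179.3 N.
Along the incline, the net driving force (taking up-slope positive) is P cos θ − m g sin θ = 68.58 − 43.12 = 25.46 N, so equilibrium requires friction f = -25.46 N (down-slope).
The limit of static friction is μ_s N = 87.86 N.
Since 25.46 N is within the 87.86 N limit, the crate stays put and friction is exactly 25.5 N.

f ≈ 25.5 N (down the incline)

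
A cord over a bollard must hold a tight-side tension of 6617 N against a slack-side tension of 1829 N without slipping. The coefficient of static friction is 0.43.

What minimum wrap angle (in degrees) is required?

β_min ≈ 171°

T₂/T₁ = e^{μβ} → β = ln(T₂/T₁)/μ.
β = ln(6617/1829)/0.43 = 1.286/0.43 = 2.99 rad.
In degrees: β = 2.99 × 180/π = 171°.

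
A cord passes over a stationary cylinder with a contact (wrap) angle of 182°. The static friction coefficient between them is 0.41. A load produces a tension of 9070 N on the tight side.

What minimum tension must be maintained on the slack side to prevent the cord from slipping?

T_min ≈ 2470 N

Capstan equation at impending slip: T_tight/T_slack = e^{μβ}.
β = 182° = 3.176 rad; e^{μβ} = e^{0.41×3.176} = 3.678.
T_slack = T_tight / e^{μβ} = 9070 / 3.678 = 2470 N.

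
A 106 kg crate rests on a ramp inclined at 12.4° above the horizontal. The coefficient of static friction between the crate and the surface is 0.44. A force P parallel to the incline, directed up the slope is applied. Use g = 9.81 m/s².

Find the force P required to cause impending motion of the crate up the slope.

At impending motion up the slope, friction acts down-slope at its limit: f = μ_s N.
P is parallel to the surface, so N = m g cos θ = 1020 N.
Along the incline: P = m g sin θ + μ_s N = 223 + 0.44×1020 = 670 N.

P ≈ 670 N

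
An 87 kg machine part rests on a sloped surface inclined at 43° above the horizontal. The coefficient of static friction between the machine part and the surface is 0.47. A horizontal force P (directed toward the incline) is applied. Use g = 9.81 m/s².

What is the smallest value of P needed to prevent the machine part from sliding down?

The machine part tends to slide down (tan θ > μ_s), so at the point of impending slip friction acts up-slope at its limit: f = μ_s N.
Perpendicular to the incline: N = m g cos θ + P sin θ.
Along the incline: P cos θ + μ_s N = m g sin θ, i.e. P cos θ + μ_s (m g cos θ + P sin θ) = m g sin θ.
Solving, P (cos θ + μ_s sin θ) = m g (sin θ − μ_s cos θ), so P = 853×0.3383/1.052 = 274 N.

P_min ≈ 274 N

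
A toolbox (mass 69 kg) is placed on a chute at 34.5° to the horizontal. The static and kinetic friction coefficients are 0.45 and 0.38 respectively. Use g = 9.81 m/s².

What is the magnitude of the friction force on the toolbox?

f ≈ 212 N (up the incline)

The normal reaction is N = m g cos θ = 557.8 N.
Along the slope the weight component is m g sin θ = 383.4 N; friction must supply exactly this, acting up-slope.
The static-friction ceiling is μ_s N = 0.45 × 557.8 = 251 N.
|383.4| exceeds 251 N, so the toolbox slips down-slope; friction is kinetic, f = μ_k N = 0.38×557.8 = 212 N.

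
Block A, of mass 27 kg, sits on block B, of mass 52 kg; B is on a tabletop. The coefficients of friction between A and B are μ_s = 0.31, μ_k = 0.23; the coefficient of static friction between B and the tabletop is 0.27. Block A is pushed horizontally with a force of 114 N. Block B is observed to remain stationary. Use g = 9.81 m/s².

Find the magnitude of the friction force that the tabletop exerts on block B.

f ≈ 60.9 N

Normal force at the A–B interface: N₁ = m_A g = 264.9 N.
So the A–B interface can sustain at most μ_s N₁ = 82.11 N of static friction.
Since P = 114 N > 82.11 N, A slides on B; the A–B friction is kinetic: f₁ = μ_k N₁ = 0.23×264.9 = 60.9 N.
By Newton's third law B feels 60.9 N forward from A. With B stationary, the floor's static friction on B balances it: f₂ = 60.9 N (well within μ_s(m_A+m_B)g = 209.2 N).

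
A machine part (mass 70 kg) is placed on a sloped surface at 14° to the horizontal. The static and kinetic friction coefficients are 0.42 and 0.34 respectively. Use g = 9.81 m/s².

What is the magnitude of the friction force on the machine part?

The normal reaction is N = m g cos θ = 666.3 N.
For equilibrium along the incline, friction must balance the weight component: f = m g sin θ = 166.1 N up the slope.
Maximum static friction available: μ_s N = 0.42 × 666.3 = 279.8 N.
Since |166.1| ≤ 279.8 N, static friction is sufficient; f equals the required value, not μ_s N.

f ≈ 166 N (up the incline)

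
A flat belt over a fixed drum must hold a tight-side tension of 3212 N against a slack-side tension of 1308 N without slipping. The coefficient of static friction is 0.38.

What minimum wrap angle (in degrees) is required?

β_min ≈ 135°

T₂/T₁ = e^{μβ} → β = ln(T₂/T₁)/μ.
β = ln(3212/1308)/0.38 = 0.8984/0.38 = 2.364 rad.
In degrees: β = 2.364 × 180/π = 135°.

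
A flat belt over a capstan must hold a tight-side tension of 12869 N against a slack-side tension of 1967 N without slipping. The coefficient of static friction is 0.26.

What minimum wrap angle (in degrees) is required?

T₂/T₁ = e^{μβ} → β = ln(T₂/T₁)/μ.
β = ln(12869/1967)/0.26 = 1.878/0.26 = 7.224 rad.
In degrees: β = 7.224 × 180/π = 414°.

β_min ≈ 414°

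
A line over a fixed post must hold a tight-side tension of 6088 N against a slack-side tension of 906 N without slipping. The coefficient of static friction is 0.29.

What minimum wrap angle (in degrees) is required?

β_min ≈ 376°

T₂/T₁ = e^{μβ} → β = ln(T₂/T₁)/μ.
β = ln(6088/906)/0.29 = 1.905/0.29 = 6.569 rad.
In degrees: β = 6.569 × 180/π = 376°.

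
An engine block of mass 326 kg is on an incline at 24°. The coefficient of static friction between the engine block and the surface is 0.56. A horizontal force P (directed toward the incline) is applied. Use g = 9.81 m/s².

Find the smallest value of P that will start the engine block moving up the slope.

At impending motion up the slope, friction acts down-slope at its limit: f = μ_s N.
Perpendicular to the incline: N = m g cos θ + P sin θ.
Along the incline: P cos θ = m g sin θ + μ_s N = m g sin θ + μ_s (m g cos θ + P sin θ).
Solving, P (cos θ − μ_s sin θ) = m g (sin θ + μ_s cos θ), so P = 326×9.81×(sin 24° + 0.56 cos 24°)/(cos 24° − 0.56 sin 24°) = 3200×0.9183/0.6858 = 4280 N.

P ≈ 4280 N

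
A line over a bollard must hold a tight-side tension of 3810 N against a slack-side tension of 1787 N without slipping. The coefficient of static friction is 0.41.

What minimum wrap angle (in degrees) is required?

T₂/T₁ = e^{μβ} → β = ln(T₂/T₁)/μ.
β = ln(3810/1787)/0.41 = 0.7571/0.41 = 1.847 rad.
In degrees: β = 1.847 × 180/π = 106°.

β_min ≈ 106°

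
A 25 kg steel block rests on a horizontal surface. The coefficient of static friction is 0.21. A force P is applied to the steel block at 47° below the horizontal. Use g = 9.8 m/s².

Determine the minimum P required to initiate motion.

N = m g + P sin α (the push presses the steel block into the horizontal surface).
At impending slip, P cos α = μ_s N = μ_s (m g + P sin α).
Solving: P (cos α − μ_s sin α) = μ_s m g → P = 0.21×245/(cos 47° − 0.21 sin 47°) = 51.5/0.5284 = 97.4 N.

P ≈ 97.4 N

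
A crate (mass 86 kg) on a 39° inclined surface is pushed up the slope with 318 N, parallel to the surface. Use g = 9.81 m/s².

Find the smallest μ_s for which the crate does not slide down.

μ_s,min ≈ 0.325

N = m g cos θ = 655.6 N.
Friction must make up the shortfall along the incline: f = m g sin θ − P = 530.9 − 318 = 212.9 N.
At the threshold f = μ_s N, so μ_s,min = 212.9/655.6 = 0.325.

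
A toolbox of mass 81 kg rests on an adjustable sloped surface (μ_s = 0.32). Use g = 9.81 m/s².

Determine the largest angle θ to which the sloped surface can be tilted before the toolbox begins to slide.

θ_max ≈ 17.7°

At the slip threshold, m g sin θ = μ_s · m g cos θ, so tan θ = μ_s.
θ_max = arctan(0.32) = 17.7°.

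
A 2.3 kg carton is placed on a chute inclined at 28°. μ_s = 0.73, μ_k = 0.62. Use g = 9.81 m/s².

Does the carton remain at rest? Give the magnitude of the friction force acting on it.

N = m g cos θ = 19.9 N.
Down-slope weight component: m g sin θ = 10.6 N.
μ_s N = 14.5 N.
10.6 ≤ 14.5 N, so it stays put; friction = 10.6 N.

f ≈ 10.6 N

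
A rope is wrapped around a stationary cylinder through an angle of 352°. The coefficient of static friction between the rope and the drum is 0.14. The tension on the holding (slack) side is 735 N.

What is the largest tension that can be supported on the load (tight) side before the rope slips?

At impending slip the capstan equation gives T₂/T₁ = e^{μβ} with β in radians.
β = 352° × π/180 = 6.144 rad.
e^{μβ} = e^{0.14×6.144} = 2.363.
T₂ = T₁ · e^{μβ} = 735 × 2.363 = 1740 N.

T_max ≈ 1740 N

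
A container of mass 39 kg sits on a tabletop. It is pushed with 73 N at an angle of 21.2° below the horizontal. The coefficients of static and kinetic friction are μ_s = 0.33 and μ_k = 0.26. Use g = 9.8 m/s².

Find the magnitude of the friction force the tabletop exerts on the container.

Vertical equilibrium gives N = m g + P sin α = 408.6 N.
For equilibrium, f = P cos α = 73×cos 21.2° = 68.06 N.
The static-friction limit is μ_s N = 134.8 N.
68.06 ≤ 134.8 N → static; friction equals the required 68.1 N.

f ≈ 68.1 N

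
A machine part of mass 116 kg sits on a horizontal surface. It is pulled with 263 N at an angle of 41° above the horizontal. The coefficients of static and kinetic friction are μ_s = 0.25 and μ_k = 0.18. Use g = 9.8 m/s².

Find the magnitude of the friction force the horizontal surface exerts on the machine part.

Vertical equilibrium gives N = m g − P sin α = 964.3 N.
Horizontally, friction must balance P cos α = 198.5 N.
The static-friction limit is μ_s N = 241.1 N.
198.5 ≤ 241.1 N → static; friction equals the required 198 N.

f ≈ 198 N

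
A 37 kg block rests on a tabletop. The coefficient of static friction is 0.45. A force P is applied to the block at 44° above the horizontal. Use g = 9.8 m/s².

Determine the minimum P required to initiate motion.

P ≈ 158 N

N = m g − P sin α (the pull lifts the block).
At impending slip, P cos α = μ_s N = μ_s (m g − P sin α).
Solving: P (cos α + μ_s sin α) = μ_s m g → P = 0.45×363/(cos 44° + 0.45 sin 44°) = 163/1.032 = 158 N.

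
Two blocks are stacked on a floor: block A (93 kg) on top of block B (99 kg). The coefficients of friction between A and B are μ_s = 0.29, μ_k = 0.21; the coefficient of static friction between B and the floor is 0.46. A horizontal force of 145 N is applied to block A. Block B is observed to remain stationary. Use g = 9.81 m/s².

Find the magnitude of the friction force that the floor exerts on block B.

Between the blocks, N₁ = m_A g = 912.3 N.
So the A–B interface can sustain at most μ_s N₁ = 264.6 N of static friction.
Since P = 145 N ≤ 264.6 N, A does not slip on B; friction on A equals P = 145 N.
By Newton's third law B feels 145 N forward from A. With B stationary, the floor's static friction on B balances it: f₂ = 145 N (well within μ_s(m_A+m_B)g = 866.4 N).

f ≈ 145 N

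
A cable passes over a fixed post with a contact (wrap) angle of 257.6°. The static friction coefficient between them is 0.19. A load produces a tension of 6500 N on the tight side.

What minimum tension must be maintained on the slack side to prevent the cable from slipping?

T_min ≈ 2770 N

Capstan equation at impending slip: T_tight/T_slack = e^{μβ}.
β = 257.6° = 4.496 rad; e^{μβ} = e^{0.19×4.496} = 2.35.
T_slack = T_tight / e^{μβ} = 6500 / 2.35 = 2770 N.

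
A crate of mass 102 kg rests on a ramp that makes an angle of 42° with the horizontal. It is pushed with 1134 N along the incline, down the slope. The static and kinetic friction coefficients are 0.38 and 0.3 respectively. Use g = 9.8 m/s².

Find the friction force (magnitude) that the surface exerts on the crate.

f ≈ 223 N (up the incline)

Normal force: N = m g cos θ = 102 × 9.8 × cos 42° = 742.8 N.
Parallel to the incline, ΣF = 0 gives f = m g sin θ + P = 668.9 + 1134 = 1803 N (up-slope positive).
Maximum static friction available: μ_s N = 0.38 × 742.8 = 282.3 N.
Since |1803| > 282.3 N, static friction cannot hold it; the crate slides down the incline and kinetic friction applies: f = μ_k N = 0.3 × 742.8 = 223 N.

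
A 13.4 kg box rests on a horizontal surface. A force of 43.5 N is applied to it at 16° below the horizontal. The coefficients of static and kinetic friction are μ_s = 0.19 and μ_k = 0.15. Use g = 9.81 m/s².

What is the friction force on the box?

f ≈ 21.5 N

Vertical equilibrium gives N = m g + P sin α = 143.4 N.
Horizontally, friction must balance P cos α = 41.81 N.
μ_s N = 0.19 × 143.4 = 27.25 N.
41.81 > 27.25 N → the box slides; f = μ_k N = 0.15×143.4 = 21.5 N.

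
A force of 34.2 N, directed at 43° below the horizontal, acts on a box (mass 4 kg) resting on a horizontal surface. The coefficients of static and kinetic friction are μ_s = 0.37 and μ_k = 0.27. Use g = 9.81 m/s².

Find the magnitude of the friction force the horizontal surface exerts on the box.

f ≈ 16.9 N

N = m g + P sin α = 39.24 + 34.2×sin 43° = 62.56 N.
For equilibrium, f = P cos α = 34.2×cos 43° = 25.01 N.
μ_s N = 0.37 × 62.56 = 23.15 N.
The required friction exceeds μ_s N, so the box moves and f = μ_k N = 16.9 N.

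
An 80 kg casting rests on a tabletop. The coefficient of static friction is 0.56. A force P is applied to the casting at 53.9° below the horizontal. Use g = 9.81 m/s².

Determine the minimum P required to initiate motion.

N = m g + P sin α (the push presses the casting into the tabletop).
At impending slip, P cos α = μ_s N = μ_s (m g + P sin α).
Solving: P (cos α − μ_s sin α) = μ_s m g → P = 0.56×785/(cos 53.9° − 0.56 sin 53.9°) = 439/0.1367 = 3210 N.

P ≈ 3210 N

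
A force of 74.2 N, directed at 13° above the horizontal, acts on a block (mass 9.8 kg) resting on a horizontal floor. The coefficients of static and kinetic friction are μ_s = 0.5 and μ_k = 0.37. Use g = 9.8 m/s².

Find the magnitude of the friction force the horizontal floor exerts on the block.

f ≈ 29.4 N

N = m g − P sin α = 96.04 − 74.2×sin 13° = 79.35 N.
For equilibrium, f = P cos α = 74.2×cos 13° = 72.3 N.
The static-friction limit is μ_s N = 39.67 N.
72.3 > 39.67 N → the block slides; f = μ_k N = 0.37×79.35 = 29.4 N.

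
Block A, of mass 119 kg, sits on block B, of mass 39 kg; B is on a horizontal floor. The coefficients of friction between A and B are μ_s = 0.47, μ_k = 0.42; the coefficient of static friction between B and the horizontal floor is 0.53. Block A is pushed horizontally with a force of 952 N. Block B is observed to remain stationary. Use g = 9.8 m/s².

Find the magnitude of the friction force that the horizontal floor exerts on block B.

The normal force B exerts on A is simply A's weight, N₁ = 1166 N.
Maximum static friction on A from B: μ_s N₁ = 0.47×1166 = 548.1 N.
P = 952 N exceeds that limit, so A slips over B and the interface friction becomes kinetic: f₁ = μ_k N₁ = 0.42×1166 = 490 N.
B experiences an equal 490 N forward from A (third law). B is in equilibrium, so the floor supplies f₂ = 490 N of static friction (limit μ_s(m_A+m_B)g = 820.7 N, not exceeded).

f ≈ 490 N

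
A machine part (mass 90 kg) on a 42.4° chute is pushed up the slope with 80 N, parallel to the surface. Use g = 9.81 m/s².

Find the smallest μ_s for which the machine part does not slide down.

μ_s,min ≈ 0.79

N = m g cos θ = 652 N.
Friction must make up the shortfall along the incline: f = m g sin θ − P = 595.3 − 80 = 515.3 N.
At the threshold f = μ_s N, so μ_s,min = 515.3/652 = 0.79.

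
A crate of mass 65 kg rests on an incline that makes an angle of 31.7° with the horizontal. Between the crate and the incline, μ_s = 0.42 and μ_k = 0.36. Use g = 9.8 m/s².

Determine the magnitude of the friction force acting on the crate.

Perpendicular to the surface, N = m g cos θ = 65·9.8·cos 31.7° = 542 N.
Along the slope the weight component is m g sin θ = 334.7 N; friction must supply exactly this, acting up-slope.
Static friction can supply at most μ_s N = 227.6 N.
|334.7| exceeds 227.6 N, so the crate slips down-slope; friction is kinetic, f = μ_k N = 0.36×542 = 195 N.

f ≈ 195 N (up the incline)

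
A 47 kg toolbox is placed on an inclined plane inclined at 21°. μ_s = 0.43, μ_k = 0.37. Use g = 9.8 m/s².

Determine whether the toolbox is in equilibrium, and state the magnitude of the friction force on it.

N = m g cos θ = 430 N.
Down-slope weight component: m g sin θ = 165 N.
μ_s N = 185 N.
165 ≤ 185 N, so it stays put; friction = 165 N.

f ≈ 165 N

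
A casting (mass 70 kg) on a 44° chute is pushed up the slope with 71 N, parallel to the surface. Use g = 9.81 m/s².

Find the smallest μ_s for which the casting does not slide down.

N = m g cos θ = 494 N.
Friction must make up the shortfall along the incline: f = m g sin θ − P = 477 − 71 = 406 N.
At the threshold f = μ_s N, so μ_s,min = 406/494 = 0.822.

μ_s,min ≈ 0.822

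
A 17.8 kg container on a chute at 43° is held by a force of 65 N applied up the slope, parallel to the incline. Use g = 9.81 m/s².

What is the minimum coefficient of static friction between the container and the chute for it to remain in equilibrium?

N = m g cos θ = 127.7 N.
Friction must make up the shortfall along the incline: f = m g sin θ − P = 119.1 − 65 = 54.09 N.
At the threshold f = μ_s N, so μ_s,min = 54.09/127.7 = 0.424.

μ_s,min ≈ 0.424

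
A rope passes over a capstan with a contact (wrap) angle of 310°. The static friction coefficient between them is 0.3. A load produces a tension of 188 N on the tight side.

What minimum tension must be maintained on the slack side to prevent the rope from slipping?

T_min ≈ 37.1 N

Capstan equation at impending slip: T_tight/T_slack = e^{μβ}.
β = 310° = 5.411 rad; e^{μβ} = e^{0.3×5.411} = 5.069.
T_slack = T_tight / e^{μβ} = 188 / 5.069 = 37.1 N.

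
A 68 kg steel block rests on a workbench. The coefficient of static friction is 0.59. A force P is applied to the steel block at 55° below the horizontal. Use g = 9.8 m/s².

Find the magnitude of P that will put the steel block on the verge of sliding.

N = m g + P sin α (the push presses the steel block into the workbench).
At impending slip, P cos α = μ_s N = μ_s (m g + P sin α).
Solving: P (cos α − μ_s sin α) = μ_s m g → P = 0.59×666/(cos 55° − 0.59 sin 55°) = 393/0.09028 = 4360 N.

P ≈ 4360 N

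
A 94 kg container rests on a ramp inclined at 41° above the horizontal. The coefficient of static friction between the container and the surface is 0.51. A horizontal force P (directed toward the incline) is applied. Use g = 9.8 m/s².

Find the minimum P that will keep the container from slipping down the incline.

P_min ≈ 229 N

The container tends to slide down (tan θ > μ_s), so at the point of impending slip friction acts up-slope at its limit: f = μ_s N.
Perpendicular to the incline: N = m g cos θ + P sin θ.
Along the incline: P cos θ + μ_s N = m g sin θ, i.e. P cos θ + μ_s (m g cos θ + P sin θ) = m g sin θ.
Solving, P (cos θ + μ_s sin θ) = m g (sin θ − μ_s cos θ), so P = 921×0.2712/1.089 = 229 N.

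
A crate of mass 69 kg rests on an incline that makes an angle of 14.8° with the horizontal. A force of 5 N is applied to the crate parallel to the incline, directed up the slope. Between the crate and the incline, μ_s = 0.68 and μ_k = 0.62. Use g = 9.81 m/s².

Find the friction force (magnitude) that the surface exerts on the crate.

The normal reaction is N = m g cos θ = 654.4 N.
Parallel to the incline, ΣF = 0 gives f = m g sin θ − P = 172.9 − 5 = 167.9 N (up-slope positive).
Static friction can supply at most μ_s N = 445 N.
Since |167.9| ≤ 445 N, no slip — friction simply equals what equilibrium demands.

f ≈ 168 N (up the incline)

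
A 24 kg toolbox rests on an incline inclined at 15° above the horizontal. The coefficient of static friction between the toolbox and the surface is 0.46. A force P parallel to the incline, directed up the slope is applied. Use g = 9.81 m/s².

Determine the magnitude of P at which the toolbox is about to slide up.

At impending motion up the slope, friction acts down-slope at its limit: f = μ_s N.
P is parallel to the surface, so N = m g cos θ = 227 N.
Along the incline: P = m g sin θ + μ_s N = 60.9 + 0.46×227 = 166 N.

P ≈ 166 N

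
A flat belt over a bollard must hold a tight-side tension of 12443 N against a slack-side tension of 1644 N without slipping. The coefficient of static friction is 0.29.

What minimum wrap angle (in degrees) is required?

T₂/T₁ = e^{μβ} → β = ln(T₂/T₁)/μ.
β = ln(12443/1644)/0.29 = 2.024/0.29 = 6.979 rad.
In degrees: β = 6.979 × 180/π = 400°.

β_min ≈ 400°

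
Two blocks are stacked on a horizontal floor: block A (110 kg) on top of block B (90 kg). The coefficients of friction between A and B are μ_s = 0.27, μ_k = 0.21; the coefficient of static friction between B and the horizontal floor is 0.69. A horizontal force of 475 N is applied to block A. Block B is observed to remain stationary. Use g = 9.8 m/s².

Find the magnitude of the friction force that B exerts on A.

Between the blocks, N₁ = m_A g = 1078 N.
Maximum static friction on A from B: μ_s N₁ = 0.27×1078 = 291.1 N.
P = 475 N exceeds that limit, so A slips over B and the interface friction becomes kinetic: f₁ = μ_k N₁ = 0.21×1078 = 226 N.
B experiences an equal 226 N forward from A (third law). B is in equilibrium, so the floor supplies f₂ = 226 N of static friction (limit μ_s(m_A+m_B)g = 1352 N, not exceeded).

f ≈ 226 N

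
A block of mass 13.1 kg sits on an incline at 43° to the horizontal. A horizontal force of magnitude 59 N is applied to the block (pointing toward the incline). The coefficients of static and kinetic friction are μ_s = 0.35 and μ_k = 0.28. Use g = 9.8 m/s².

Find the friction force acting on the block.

f ≈ 44.4 N (up the incline)

Normal direction: N = m g cos θ + P sin θ = 134.1 N.
Parallel to the incline: P cos θ − m g sin θ = 43.15 − 87.55 = -44.41 N; the friction needed to balance this is 44.41 N acting up the slope.
The limit of static friction is μ_s N = 46.95 N.
|f_req| = 44.41 ≤ 46.95 N → the block is in equilibrium; friction equals the required value.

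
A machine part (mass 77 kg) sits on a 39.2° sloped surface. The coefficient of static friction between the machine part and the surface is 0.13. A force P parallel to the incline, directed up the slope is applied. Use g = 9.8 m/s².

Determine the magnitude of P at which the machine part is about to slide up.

At impending motion up the slope, friction acts down-slope at its limit: f = μ_s N.
P is parallel to the surface, so N = m g cos θ = 585 N.
Along the incline: P = m g sin θ + μ_s N = 477 + 0.13×585 = 553 N.

P ≈ 553 N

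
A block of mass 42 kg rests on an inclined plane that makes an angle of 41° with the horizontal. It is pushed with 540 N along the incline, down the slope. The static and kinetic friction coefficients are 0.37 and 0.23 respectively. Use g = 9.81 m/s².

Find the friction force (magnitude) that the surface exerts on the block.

Normal force: N = m g cos θ = 42 × 9.81 × cos 41° = 311 N.
Parallel to the incline, ΣF = 0 gives f = m g sin θ + P = 270.3 + 540 = 810.3 N (up-slope positive).
Maximum static friction available: μ_s N = 0.37 × 311 = 115.1 N.
Since |810.3| > 115.1 N, static friction cannot hold it; the block slides down the incline and kinetic friction applies: f = μ_k N = 0.23 × 311 = 71.5 N.

f ≈ 71.5 N (up the incline)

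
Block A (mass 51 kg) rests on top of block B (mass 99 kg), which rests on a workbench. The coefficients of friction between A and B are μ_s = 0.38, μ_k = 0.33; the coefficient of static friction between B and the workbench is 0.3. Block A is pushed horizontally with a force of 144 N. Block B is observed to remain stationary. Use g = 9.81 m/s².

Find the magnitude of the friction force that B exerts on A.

f ≈ 144 N

Normal force at the A–B interface: N₁ = m_A g = 500.3 N.
Maximum static friction on A from B: μ_s N₁ = 0.38×500.3 = 190.1 N.
P = 144 N is within that limit, so A and B move together (both at rest); the A–B friction is simply f₁ = P = 144 N.
By Newton's third law B feels 144 N forward from A. With B stationary, the floor's static friction on B balances it: f₂ = 144 N (well within μ_s(m_A+m_B)g = 441.4 N).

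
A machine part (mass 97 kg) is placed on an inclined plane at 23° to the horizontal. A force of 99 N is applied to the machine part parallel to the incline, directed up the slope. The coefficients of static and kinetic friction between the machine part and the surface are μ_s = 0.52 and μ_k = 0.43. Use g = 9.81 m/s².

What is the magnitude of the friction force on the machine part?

f ≈ 273 N (up the incline)

Normal force: N = m g cos θ = 97 × 9.81 × cos 23° = 875.9 N.
The friction needed for equilibrium is m g sin θ − P = 371.8 − 99 = 272.8 N, measured positive up-slope.
Maximum static friction available: μ_s N = 0.52 × 875.9 = 455.5 N.
Since |272.8| ≤ 455.5 N, static friction is sufficient; f equals the required value, not μ_s N.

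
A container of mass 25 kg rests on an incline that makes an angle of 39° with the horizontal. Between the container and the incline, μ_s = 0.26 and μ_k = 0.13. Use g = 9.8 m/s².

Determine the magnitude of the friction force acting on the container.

The normal reaction is N = m g cos θ = 190.4 N.
For equilibrium along the incline, friction must balance the weight component: f = m g sin θ = 154.2 N up the slope.
The static-friction ceiling is μ_s N = 0.26 × 190.4 = 49.5 N.
|154.2| exceeds 49.5 N, so the container slips down-slope; friction is kinetic, f = μ_k N = 0.13×190.4 = 24.8 N.

f ≈ 24.8 N (up the incline)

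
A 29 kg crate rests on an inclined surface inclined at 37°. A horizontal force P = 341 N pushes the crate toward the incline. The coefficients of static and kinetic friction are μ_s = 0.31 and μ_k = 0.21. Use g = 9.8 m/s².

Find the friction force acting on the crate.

f ≈ 101 N (down the incline)

The horizontal push has a component P sin θ into the surface, so N = m g cos θ + P sin θ = 227 + 205.2 = 432.2 N.
Along the incline, the net driving force (taking up-slope positive) is P cos θ − m g sin θ = 272.3 − 171 = 101.3 N, so equilibrium requires friction f = -101.3 N (down-slope).
Maximum static friction: μ_s N = 0.31 × 432.2 = 134 N.
|f_req| = 101.3 ≤ 134 N → the crate is in equilibrium; friction equals the required value.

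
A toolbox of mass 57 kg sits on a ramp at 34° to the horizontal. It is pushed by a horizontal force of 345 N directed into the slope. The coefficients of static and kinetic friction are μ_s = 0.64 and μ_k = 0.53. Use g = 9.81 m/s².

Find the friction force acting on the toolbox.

f ≈ 26.7 N (up the incline)

Resolve perpendicular to the incline: N = m g cos θ + P sin θ = 57×9.81×cos 34° + 345×sin 34° = 656.5 N.
Parallel to the incline: P cos θ − m g sin θ = 286 − 312.7 = -26.67 N; the friction needed to balance this is 26.67 N acting up the slope.
The limit of static friction is μ_s N = 420.2 N.
|f_req| = 26.67 ≤ 420.2 N → the toolbox is in equilibrium; friction equals the required value.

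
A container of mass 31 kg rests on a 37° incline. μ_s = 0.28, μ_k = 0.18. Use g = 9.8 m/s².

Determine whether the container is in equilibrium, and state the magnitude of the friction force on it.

f ≈ 43.7 N

N = m g cos θ = 243 N.
Down-slope weight component: m g sin θ = 183 N.
μ_s N = 67.9 N.
183 > 67.9 N, so it slides; kinetic friction f = μ_k N = 0.18×243 = 43.7 N.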